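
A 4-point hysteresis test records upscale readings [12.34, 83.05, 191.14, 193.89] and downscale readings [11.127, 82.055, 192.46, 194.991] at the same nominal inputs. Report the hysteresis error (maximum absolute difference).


|12.34 - 11.127| = 1.2130
|83.05 - 82.055| = 0.9950
|191.14 - 192.46| = 1.3200
|193.89 - 194.991| = 1.1010
hysteresis = max(diffs) = 1.3200

1.3200


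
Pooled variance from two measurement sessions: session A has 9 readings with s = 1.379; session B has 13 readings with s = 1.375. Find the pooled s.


s_p = sqrt(((n1-1)*s1^2 + (n2-1)*s2^2) / (n1+n2-2))
numerator = (9-1)*1.379^2 + (13-1)*1.375^2 = 15.213128 + 22.6875 = 37.900628
denominator = 9 + 13 - 2 = 20
s_p^2 = 37.900628 / 20 = 1.8950314
s_p = sqrt(1.8950314) = 1.3766

1.3766


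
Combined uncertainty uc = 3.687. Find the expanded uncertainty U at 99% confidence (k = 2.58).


U = k * uc
U = 2.58 * 3.687
U = 9.5125

9.5125


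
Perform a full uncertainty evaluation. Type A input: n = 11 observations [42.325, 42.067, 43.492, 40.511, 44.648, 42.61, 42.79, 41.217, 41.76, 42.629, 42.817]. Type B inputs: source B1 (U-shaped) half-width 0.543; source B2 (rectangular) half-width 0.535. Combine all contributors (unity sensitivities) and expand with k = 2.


mean = (42.325 + 42.067 + 43.492 + 40.511 + 44.648 + 42.61 + 42.79 + 41.217 + 41.76 + 42.629 + 42.817) / 11 = 42.44236364
s = sqrt(sum((x - mean)^2)/(n-1)) = 1.1019383
u_A = s / sqrt(n) = 1.1019383 / sqrt(11) = 0.3322469
u_B1 = 0.543 / sqrt(2) = 0.38395898
u_B2 = 0.535 / sqrt(3) = 0.30888239
uc = sqrt(0.3322469^2 + 0.38395898^2 + 0.30888239^2) = 0.59432384
U = k * uc = 2 * 0.59432384
U = 1.1886

1.1886


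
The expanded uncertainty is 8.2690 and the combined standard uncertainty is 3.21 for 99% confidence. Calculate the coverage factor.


k = U / uc
k = 8.2690 / 3.21
k = 2.576

2.576


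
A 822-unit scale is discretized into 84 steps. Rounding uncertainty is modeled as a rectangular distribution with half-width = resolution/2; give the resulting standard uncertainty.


resolution = range / divisions
resolution = 822 / 84 = 9.7857143
u_res = resolution / (2*sqrt(3))
u_res = 9.7857143 / 3.4641016
u_res = 2.8249

2.8249


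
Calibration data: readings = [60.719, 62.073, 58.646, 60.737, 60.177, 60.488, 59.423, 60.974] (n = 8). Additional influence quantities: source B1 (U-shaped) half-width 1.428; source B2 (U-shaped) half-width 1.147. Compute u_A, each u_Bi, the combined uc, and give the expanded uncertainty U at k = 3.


mean = (60.719 + 62.073 + 58.646 + 60.737 + 60.177 + 60.488 + 59.423 + 60.974) / 8 = 60.404625
s = sqrt(sum((x - mean)^2)/(n-1)) = 1.0304009
u_A = s / sqrt(n) = 1.0304009 / sqrt(8) = 0.36430173
u_B1 = 1.428 / sqrt(2) = 1.0097485
u_B2 = 1.147 / sqrt(2) = 0.81105148
uc = sqrt(0.36430173^2 + 1.0097485^2 + 0.81105148^2) = 1.3454041
U = k * uc = 3 * 1.3454041
U = 4.0362

4.0362


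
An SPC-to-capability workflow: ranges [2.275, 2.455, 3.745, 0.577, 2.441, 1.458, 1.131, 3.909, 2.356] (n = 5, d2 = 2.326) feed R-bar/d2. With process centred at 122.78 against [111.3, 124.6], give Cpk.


R_bar = (2.275 + 2.455 + 3.745 + 0.577 + 2.441 + 1.458 + 1.131 + 3.909 + 2.356) / 9 = 2.2607778
sigma = R_bar / d2 = 2.2607778 / 2.326 = 0.9719595
Cp = (USL - LSL)/(6*sigma) = (124.6 - 111.3)/(6*0.9719595) = 2.2806
Cpu = (124.6 - 122.78)/(3*0.9719595) = 0.6242
Cpl = (122.78 - 111.3)/(3*0.9719595) = 3.9371
Cpk = min(Cpu, Cpl) = 0.6242

0.6242


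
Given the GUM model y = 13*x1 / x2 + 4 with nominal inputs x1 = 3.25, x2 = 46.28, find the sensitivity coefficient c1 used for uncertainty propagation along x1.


y = 13*x1 / x2 + 4
dy/dx1 = 13/x2
Evaluate at x2 = 46.28: c1 = 13 / 46.28
c1 = 0.2809

0.2809


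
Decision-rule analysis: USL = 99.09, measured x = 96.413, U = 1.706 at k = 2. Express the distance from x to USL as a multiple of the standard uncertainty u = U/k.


u = U / k = 1.706 / 2 = 0.853
margin = |USL - x| = |99.09 - 96.413| = 2.677
z = margin / u = 2.677 / 0.853
z = 3.1383

3.1383


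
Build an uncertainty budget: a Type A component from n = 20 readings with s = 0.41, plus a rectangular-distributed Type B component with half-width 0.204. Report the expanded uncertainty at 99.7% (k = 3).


u_A = s / sqrt(n) = 0.41 / sqrt(20) = 0.091678787
u_B = half_width / sqrt(3) = 0.204 / sqrt(3) = 0.11777945
uc = sqrt(u_A^2 + u_B^2) = sqrt(0.091678787^2 + 0.11777945^2) = 0.14925481
U = k * uc = 3 * 0.14925481
U = 0.4478

0.4478


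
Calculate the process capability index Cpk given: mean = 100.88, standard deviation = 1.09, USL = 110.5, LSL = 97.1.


Cpu = (USL - mean) / (3*sigma) = (110.5 - 100.88) / (3*1.09) = 2.9419
Cpl = (mean - LSL) / (3*sigma) = (100.88 - 97.1) / (3*1.09) = 1.1560
Cpk = min(Cpu, Cpl) = 1.1560

1.1560


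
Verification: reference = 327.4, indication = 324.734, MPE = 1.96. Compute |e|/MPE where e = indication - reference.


e = indication - reference = 324.734 - 327.4 = -2.6660
|e| = 2.6660
ratio = |e| / MPE = 2.6660 / 1.96
ratio = 1.3602

1.3602


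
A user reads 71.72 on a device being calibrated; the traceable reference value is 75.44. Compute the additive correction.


Correction = standard - reading
= 75.44 - 71.72
= 3.7200

3.7200


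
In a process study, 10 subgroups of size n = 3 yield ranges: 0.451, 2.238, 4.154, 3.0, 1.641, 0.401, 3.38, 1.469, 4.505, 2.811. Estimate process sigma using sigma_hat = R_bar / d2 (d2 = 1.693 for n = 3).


R_bar = (0.451 + 2.238 + 4.154 + 3.0 + 1.641 + 0.401 + 3.38 + 1.469 + 4.505 + 2.811) / 10
R_bar = 24.05 / 10 = 2.405
sigma_hat = R_bar / d2 = 2.405 / 1.693 = 1.4206

1.4206


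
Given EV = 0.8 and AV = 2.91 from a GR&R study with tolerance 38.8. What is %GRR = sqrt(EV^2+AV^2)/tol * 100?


GRR = sqrt(EV^2 + AV^2) = sqrt(0.8^2 + 2.91^2) = 3.0179629
%GRR = GRR / tol * 100 = 3.0179629 / 38.8 * 100
%GRR = 7.7783

7.7783


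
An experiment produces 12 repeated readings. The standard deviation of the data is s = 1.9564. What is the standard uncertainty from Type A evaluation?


u_A = s / sqrt(n)
u_A = 1.9564 / sqrt(12)
u_A = 1.9564 / 3.4641016
u_A = 0.5648

0.5648


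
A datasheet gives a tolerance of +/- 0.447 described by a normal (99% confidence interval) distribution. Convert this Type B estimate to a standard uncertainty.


u_B = half_width / 2.576
u_B = 0.447 / 2.576
u_B = 0.1735

0.1735


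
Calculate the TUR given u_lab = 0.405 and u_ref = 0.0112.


TUR = u_lab / u_ref
= 0.405 / 0.0112
= 36.1607

36.1607


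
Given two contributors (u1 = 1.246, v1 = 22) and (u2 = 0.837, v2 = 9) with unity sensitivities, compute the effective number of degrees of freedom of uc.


uc = sqrt(u1^2 + u2^2) = sqrt(1.246^2 + 0.837^2) = 1.501028
v_eff = uc^4 / (u1^4/v1 + u2^4/v2)
= 1.501028^4 / (1.246^4/22 + 0.837^4/9)
= 5.0763923 / 0.16409235
v_eff = 30.9362

30.9362


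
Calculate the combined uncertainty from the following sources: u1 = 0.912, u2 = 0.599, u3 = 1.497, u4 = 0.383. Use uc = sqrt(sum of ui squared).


uc = sqrt(0.912^2 + 0.599^2 + 1.497^2 + 0.383^2)
uc = sqrt(3.578243)
uc = 1.8916

1.8916


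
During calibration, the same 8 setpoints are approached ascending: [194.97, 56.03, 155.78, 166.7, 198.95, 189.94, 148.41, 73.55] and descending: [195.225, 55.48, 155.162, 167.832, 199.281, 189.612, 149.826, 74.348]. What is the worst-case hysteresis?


|194.97 - 195.225| = 0.2550
|56.03 - 55.48| = 0.5500
|155.78 - 155.162| = 0.6180
|166.7 - 167.832| = 1.1320
|198.95 - 199.281| = 0.3310
|189.94 - 189.612| = 0.3280
|148.41 - 149.826| = 1.4160
|73.55 - 74.348| = 0.7980
hysteresis = max(diffs) = 1.4160

1.4160


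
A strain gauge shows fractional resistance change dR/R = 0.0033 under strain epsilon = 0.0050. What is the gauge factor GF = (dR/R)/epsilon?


GF = (dR/R) / epsilon
= 0.0033 / 0.0050
= 0.6600

0.6600


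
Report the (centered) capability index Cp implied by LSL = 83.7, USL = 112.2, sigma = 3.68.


Cp = (USL - LSL) / (6 * sigma)
= (112.2 - 83.7) / (6 * 3.68)
= 28.5000 / 22.0800
= 1.2908

1.2908


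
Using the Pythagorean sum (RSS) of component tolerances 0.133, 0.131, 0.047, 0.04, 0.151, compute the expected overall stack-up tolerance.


RSS = sqrt(0.133^2 + 0.131^2 + 0.047^2 + 0.04^2 + 0.151^2)
= sqrt(0.06146)
= 0.2479

0.2479


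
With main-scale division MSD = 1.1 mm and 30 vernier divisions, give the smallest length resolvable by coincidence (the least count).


LC = MSD / n_div
= 1.1 / 30
= 0.0367

0.0367


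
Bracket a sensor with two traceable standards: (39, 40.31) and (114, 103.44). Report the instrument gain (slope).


slope = (y2 - y1) / (x2 - x1)
= (103.44 - 40.31) / (114 - 39)
= 63.1300 / 75
= 0.8417

0.8417


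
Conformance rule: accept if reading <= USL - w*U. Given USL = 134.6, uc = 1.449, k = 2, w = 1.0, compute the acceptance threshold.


U = k * uc = 2 * 1.449 = 2.898
guard band g = w * U = 1.0 * 2.898 = 2.898
AL = USL - g = 134.6 - 2.898
AL = 131.7020

131.7020


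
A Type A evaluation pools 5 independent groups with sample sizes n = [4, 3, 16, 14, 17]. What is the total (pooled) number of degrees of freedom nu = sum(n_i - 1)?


nu = sum_i (n_i - 1)
nu = ((4 - 1) + (3 - 1) + (16 - 1) + (14 - 1) + (17 - 1))
nu = 3 + 2 + 15 + 13 + 16
nu = 49

49


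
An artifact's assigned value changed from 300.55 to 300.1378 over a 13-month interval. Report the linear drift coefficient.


rate = (v2 - v1) / months
= (300.1378 - 300.55) / 13
= -0.4122 / 13
= -0.0317

-0.0317


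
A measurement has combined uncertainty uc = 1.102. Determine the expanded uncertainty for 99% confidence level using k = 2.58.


U = k * uc
U = 2.58 * 1.102
U = 2.8432

2.8432


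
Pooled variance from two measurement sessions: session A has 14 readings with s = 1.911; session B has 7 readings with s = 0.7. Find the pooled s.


s_p = sqrt(((n1-1)*s1^2 + (n2-1)*s2^2) / (n1+n2-2))
numerator = (14-1)*1.911^2 + (7-1)*0.7^2 = 47.474973 + 2.94 = 50.414973
denominator = 14 + 7 - 2 = 19
s_p^2 = 50.414973 / 19 = 2.6534196
s_p = sqrt(2.6534196) = 1.6289

1.6289


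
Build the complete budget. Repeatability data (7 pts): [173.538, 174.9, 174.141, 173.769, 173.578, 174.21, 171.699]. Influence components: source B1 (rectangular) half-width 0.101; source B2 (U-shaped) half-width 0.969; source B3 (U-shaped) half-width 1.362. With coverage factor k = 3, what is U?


mean = (173.538 + 174.9 + 174.141 + 173.769 + 173.578 + 174.21 + 171.699) / 7 = 173.6907143
s = sqrt(sum((x - mean)^2)/(n-1)) = 0.99531129
u_A = s / sqrt(n) = 0.99531129 / sqrt(7) = 0.37619231
u_B1 = 0.101 / sqrt(3) = 0.058312377
u_B2 = 0.969 / sqrt(2) = 0.68518647
u_B3 = 1.362 / sqrt(2) = 0.96307944
uc = sqrt(0.37619231^2 + 0.058312377^2 + 0.68518647^2 + 0.96307944^2) = 1.2417421
U = k * uc = 3 * 1.2417421
U = 3.7252

3.7252


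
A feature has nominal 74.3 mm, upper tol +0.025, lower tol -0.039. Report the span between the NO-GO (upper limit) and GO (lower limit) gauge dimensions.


GO = nominal - lower_tol (smallest hole = maximum material condition)
GO = 74.3 - 0.039 = 74.261
NO-GO = nominal + upper_tol (largest hole = least material condition)
NO-GO = 74.3 + 0.025 = 74.325
spread = NO-GO - GO = 74.325 - 74.261 = 0.0640

0.0640


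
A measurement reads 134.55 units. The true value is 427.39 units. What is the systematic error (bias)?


Systematic error = measured - true
= 134.55 - 427.39
= -292.8400

-292.8400


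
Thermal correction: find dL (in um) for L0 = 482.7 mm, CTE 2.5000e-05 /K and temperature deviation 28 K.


dL = L * alpha * dT
= 482.7 * 2.5000e-05 * 28
= 0.3378900 mm
dL_um = 0.3378900 * 1000 = 337.8900 um

337.8900


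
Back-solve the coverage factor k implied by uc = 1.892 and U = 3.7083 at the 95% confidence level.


k = U / uc
k = 3.7083 / 1.892
k = 1.96

1.96


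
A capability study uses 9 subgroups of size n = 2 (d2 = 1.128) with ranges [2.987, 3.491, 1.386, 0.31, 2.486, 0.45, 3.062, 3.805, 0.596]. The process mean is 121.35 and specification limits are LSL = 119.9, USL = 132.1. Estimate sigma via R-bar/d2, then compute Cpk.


R_bar = (2.987 + 3.491 + 1.386 + 0.31 + 2.486 + 0.45 + 3.062 + 3.805 + 0.596) / 9 = 2.0636667
sigma = R_bar / d2 = 2.0636667 / 1.128 = 1.8294918
Cp = (USL - LSL)/(6*sigma) = (132.1 - 119.9)/(6*1.8294918) = 1.1114
Cpu = (132.1 - 121.35)/(3*1.8294918) = 1.9586
Cpl = (121.35 - 119.9)/(3*1.8294918) = 0.2642
Cpk = min(Cpu, Cpl) = 0.2642

0.2642


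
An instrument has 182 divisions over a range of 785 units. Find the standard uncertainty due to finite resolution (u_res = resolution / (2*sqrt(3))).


resolution = range / divisions
resolution = 785 / 182 = 4.3131868
u_res = resolution / (2*sqrt(3))
u_res = 4.3131868 / 3.4641016
u_res = 1.2451

1.2451


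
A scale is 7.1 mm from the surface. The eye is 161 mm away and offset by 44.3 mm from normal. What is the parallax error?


error = h * offset / d
= 7.1 * 44.3 / 161
= 1.9536

1.9536


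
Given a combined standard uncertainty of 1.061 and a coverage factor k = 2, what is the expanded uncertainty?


U = k * uc
U = 2 * 1.061
U = 2.1220

2.1220


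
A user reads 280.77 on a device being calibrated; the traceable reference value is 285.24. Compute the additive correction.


Correction = standard - reading
= 285.24 - 280.77
= 4.4700

4.4700


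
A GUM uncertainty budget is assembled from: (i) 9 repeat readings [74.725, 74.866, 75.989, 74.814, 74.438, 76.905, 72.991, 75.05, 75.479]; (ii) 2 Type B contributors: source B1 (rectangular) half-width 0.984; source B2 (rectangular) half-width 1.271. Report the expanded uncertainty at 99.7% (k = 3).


mean = (74.725 + 74.866 + 75.989 + 74.814 + 74.438 + 76.905 + 72.991 + 75.05 + 75.479) / 9 = 75.02855556
s = sqrt(sum((x - mean)^2)/(n-1)) = 1.0788796
u_A = s / sqrt(n) = 1.0788796 / sqrt(9) = 0.35962653
u_B1 = 0.984 / sqrt(3) = 0.56811266
u_B2 = 1.271 / sqrt(3) = 0.73381219
uc = sqrt(0.35962653^2 + 0.56811266^2 + 0.73381219^2) = 0.9952706
U = k * uc = 3 * 0.9952706
U = 2.9858

2.9858


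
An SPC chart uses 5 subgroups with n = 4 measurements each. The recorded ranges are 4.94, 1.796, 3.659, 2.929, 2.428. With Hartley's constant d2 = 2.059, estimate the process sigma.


R_bar = (4.94 + 1.796 + 3.659 + 2.929 + 2.428) / 5
R_bar = 15.752 / 5 = 3.1504
sigma_hat = R_bar / d2 = 3.1504 / 2.059 = 1.5301

1.5301


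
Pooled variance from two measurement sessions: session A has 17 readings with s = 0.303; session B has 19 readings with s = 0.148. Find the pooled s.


s_p = sqrt(((n1-1)*s1^2 + (n2-1)*s2^2) / (n1+n2-2))
numerator = (17-1)*0.303^2 + (19-1)*0.148^2 = 1.468944 + 0.394272 = 1.863216
denominator = 17 + 19 - 2 = 34
s_p^2 = 1.863216 / 34 = 0.054800471
s_p = sqrt(0.054800471) = 0.2341

0.2341


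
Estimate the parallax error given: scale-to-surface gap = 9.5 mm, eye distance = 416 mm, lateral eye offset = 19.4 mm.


error = h * offset / d
= 9.5 * 19.4 / 416
= 0.4430

0.4430


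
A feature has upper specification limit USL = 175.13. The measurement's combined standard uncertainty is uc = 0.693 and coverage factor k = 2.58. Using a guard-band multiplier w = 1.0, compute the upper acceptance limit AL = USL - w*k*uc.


U = k * uc = 2.58 * 0.693 = 1.78794
guard band g = w * U = 1.0 * 1.78794 = 1.78794
AL = USL - g = 175.13 - 1.78794
AL = 173.3421

173.3421


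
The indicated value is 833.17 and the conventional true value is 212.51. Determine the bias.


Systematic error = measured - true
= 833.17 - 212.51
= 620.6600

620.6600


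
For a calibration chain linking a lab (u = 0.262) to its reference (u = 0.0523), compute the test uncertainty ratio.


TUR = u_lab / u_ref
= 0.262 / 0.0523
= 5.0096

5.0096


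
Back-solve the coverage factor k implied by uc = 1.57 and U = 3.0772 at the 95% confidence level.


k = U / uc
k = 3.0772 / 1.57
k = 1.96

1.96


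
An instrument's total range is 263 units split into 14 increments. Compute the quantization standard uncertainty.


resolution = range / divisions
resolution = 263 / 14 = 18.785714
u_res = resolution / (2*sqrt(3))
u_res = 18.785714 / 3.4641016
u_res = 5.4230

5.4230


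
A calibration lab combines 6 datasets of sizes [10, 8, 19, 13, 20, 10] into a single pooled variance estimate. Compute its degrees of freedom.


nu = sum_i (n_i - 1)
nu = ((10 - 1) + (8 - 1) + (19 - 1) + (13 - 1) + (20 - 1) + (10 - 1))
nu = 9 + 7 + 18 + 12 + 19 + 9
nu = 74

74


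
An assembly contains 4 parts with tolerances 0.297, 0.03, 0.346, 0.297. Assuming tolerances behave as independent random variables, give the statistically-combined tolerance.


RSS = sqrt(0.297^2 + 0.03^2 + 0.346^2 + 0.297^2)
= sqrt(0.297034)
= 0.5450

0.5450


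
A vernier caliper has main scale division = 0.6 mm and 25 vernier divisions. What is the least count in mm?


LC = MSD / n_div
= 0.6 / 25
= 0.0240

0.0240


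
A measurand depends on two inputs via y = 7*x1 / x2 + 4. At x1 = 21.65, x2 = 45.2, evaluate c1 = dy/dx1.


y = 7*x1 / x2 + 4
dy/dx1 = 7/x2
Evaluate at x2 = 45.2: c1 = 7 / 45.2
c1 = 0.1549

0.1549


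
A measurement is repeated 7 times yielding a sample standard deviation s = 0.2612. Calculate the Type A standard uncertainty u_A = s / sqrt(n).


u_A = s / sqrt(n)
u_A = 0.2612 / sqrt(7)
u_A = 0.2612 / 2.6457513
u_A = 0.0987

0.0987


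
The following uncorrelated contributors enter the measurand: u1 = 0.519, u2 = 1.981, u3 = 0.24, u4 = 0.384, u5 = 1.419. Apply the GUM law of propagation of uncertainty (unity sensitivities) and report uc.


uc = sqrt(0.519^2 + 1.981^2 + 0.24^2 + 0.384^2 + 1.419^2)
uc = sqrt(6.412339)
uc = 2.5323

2.5323


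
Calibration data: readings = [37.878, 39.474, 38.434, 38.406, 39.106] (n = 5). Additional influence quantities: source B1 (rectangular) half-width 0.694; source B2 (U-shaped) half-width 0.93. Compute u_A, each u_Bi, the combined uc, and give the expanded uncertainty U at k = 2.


mean = (37.878 + 39.474 + 38.434 + 38.406 + 39.106) / 5 = 38.6596
s = sqrt(sum((x - mean)^2)/(n-1)) = 0.63020378
u_A = s / sqrt(n) = 0.63020378 / sqrt(5) = 0.2818357
u_B1 = 0.694 / sqrt(3) = 0.40068109
u_B2 = 0.93 / sqrt(2) = 0.65760931
uc = sqrt(0.2818357^2 + 0.40068109^2 + 0.65760931^2) = 0.82001628
U = k * uc = 2 * 0.82001628
U = 1.6400

1.6400


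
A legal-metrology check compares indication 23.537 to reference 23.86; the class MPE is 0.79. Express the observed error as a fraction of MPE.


e = indication - reference = 23.537 - 23.86 = -0.3230
|e| = 0.3230
ratio = |e| / MPE = 0.3230 / 0.79
ratio = 0.4089

0.4089


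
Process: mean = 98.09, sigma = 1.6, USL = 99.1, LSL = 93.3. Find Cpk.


Cpu = (USL - mean) / (3*sigma) = (99.1 - 98.09) / (3*1.6) = 0.2104
Cpl = (mean - LSL) / (3*sigma) = (98.09 - 93.3) / (3*1.6) = 0.9979
Cpk = min(Cpu, Cpl) = 0.2104

0.2104


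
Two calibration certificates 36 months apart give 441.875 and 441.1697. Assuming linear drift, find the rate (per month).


rate = (v2 - v1) / months
= (441.1697 - 441.875) / 36
= -0.7053 / 36
= -0.0196

-0.0196


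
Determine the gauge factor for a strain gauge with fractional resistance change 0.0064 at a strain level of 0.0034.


GF = (dR/R) / epsilon
= 0.0064 / 0.0034
= 1.8824

1.8824


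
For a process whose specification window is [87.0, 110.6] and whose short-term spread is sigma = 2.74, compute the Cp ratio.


Cp = (USL - LSL) / (6 * sigma)
= (110.6 - 87.0) / (6 * 2.74)
= 23.6000 / 16.4400
= 1.4355

1.4355


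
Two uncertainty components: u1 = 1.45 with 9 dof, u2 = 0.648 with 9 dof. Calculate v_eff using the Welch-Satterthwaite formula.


uc = sqrt(u1^2 + u2^2) = sqrt(1.45^2 + 0.648^2) = 1.5882078
v_eff = uc^4 / (u1^4/v1 + u2^4/v2)
= 1.5882078^4 / (1.45^4/9 + 0.648^4/9)
= 6.362522 / 0.5107584
v_eff = 12.4570

12.4570


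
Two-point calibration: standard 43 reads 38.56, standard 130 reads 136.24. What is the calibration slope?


slope = (y2 - y1) / (x2 - x1)
= (136.24 - 38.56) / (130 - 43)
= 97.6800 / 87
= 1.1228

1.1228


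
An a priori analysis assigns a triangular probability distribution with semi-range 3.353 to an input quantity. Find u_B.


u_B = half_width / sqrt(6)
u_B = 3.353 / 2.4494897
u_B = 1.3689

1.3689


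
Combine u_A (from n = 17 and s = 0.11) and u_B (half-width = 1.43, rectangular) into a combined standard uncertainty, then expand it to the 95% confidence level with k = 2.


u_A = s / sqrt(n) = 0.11 / sqrt(17) = 0.026678919
u_B = half_width / sqrt(3) = 1.43 / sqrt(3) = 0.82561088
uc = sqrt(u_A^2 + u_B^2) = sqrt(0.026678919^2 + 0.82561088^2) = 0.82604182
U = k * uc = 2 * 0.82604182
U = 1.6521

1.6521


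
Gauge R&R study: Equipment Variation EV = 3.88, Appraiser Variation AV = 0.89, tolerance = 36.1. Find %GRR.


GRR = sqrt(EV^2 + AV^2) = sqrt(3.88^2 + 0.89^2) = 3.9807663
%GRR = GRR / tol * 100 = 3.9807663 / 36.1 * 100
%GRR = 11.0271

11.0271


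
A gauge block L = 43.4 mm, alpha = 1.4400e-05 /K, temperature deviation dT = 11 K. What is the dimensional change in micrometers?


dL = L * alpha * dT
= 43.4 * 1.4400e-05 * 11
= 0.0068746 mm
dL_um = 0.0068746 * 1000 = 6.8746 um

6.8746


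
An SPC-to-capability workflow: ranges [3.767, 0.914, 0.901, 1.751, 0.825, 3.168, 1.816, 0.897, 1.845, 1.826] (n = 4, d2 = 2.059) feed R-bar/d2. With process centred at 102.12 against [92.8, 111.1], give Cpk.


R_bar = (3.767 + 0.914 + 0.901 + 1.751 + 0.825 + 3.168 + 1.816 + 0.897 + 1.845 + 1.826) / 10 = 1.771
sigma = R_bar / d2 = 1.771 / 2.059 = 0.86012627
Cp = (USL - LSL)/(6*sigma) = (111.1 - 92.8)/(6*0.86012627) = 3.5460
Cpu = (111.1 - 102.12)/(3*0.86012627) = 3.4801
Cpl = (102.12 - 92.8)/(3*0.86012627) = 3.6119
Cpk = min(Cpu, Cpl) = 3.4801

3.4801


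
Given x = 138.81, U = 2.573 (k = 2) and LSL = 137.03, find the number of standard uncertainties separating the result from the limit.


u = U / k = 2.573 / 2 = 1.2865
margin = |LSL - x| = |137.03 - 138.81| = 1.78
z = margin / u = 1.78 / 1.2865
z = 1.3836

1.3836


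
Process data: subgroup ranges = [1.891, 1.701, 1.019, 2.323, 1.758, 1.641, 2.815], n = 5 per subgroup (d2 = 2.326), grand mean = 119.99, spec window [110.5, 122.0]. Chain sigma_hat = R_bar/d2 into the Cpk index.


R_bar = (1.891 + 1.701 + 1.019 + 2.323 + 1.758 + 1.641 + 2.815) / 7 = 1.8782857
sigma = R_bar / d2 = 1.8782857 / 2.326 = 0.8075175
Cp = (USL - LSL)/(6*sigma) = (122.0 - 110.5)/(6*0.8075175) = 2.3735
Cpu = (122.0 - 119.99)/(3*0.8075175) = 0.8297
Cpl = (119.99 - 110.5)/(3*0.8075175) = 3.9174
Cpk = min(Cpu, Cpl) = 0.8297

0.8297


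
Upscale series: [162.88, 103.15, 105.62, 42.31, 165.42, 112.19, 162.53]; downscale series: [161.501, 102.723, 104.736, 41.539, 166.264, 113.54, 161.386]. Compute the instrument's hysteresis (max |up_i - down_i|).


|162.88 - 161.501| = 1.3790
|103.15 - 102.723| = 0.4270
|105.62 - 104.736| = 0.8840
|42.31 - 41.539| = 0.7710
|165.42 - 166.264| = 0.8440
|112.19 - 113.54| = 1.3500
|162.53 - 161.386| = 1.1440
hysteresis = max(diffs) = 1.3790

1.3790


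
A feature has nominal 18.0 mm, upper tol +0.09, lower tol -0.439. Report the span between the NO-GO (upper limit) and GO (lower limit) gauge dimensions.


GO = nominal - lower_tol (smallest hole = maximum material condition)
GO = 18.0 - 0.439 = 17.561
NO-GO = nominal + upper_tol (largest hole = least material condition)
NO-GO = 18.0 + 0.09 = 18.09
spread = NO-GO - GO = 18.09 - 17.561 = 0.5290

0.5290


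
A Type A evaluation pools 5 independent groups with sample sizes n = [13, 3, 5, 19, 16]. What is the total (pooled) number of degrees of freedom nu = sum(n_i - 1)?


nu = sum_i (n_i - 1)
nu = ((13 - 1) + (3 - 1) + (5 - 1) + (19 - 1) + (16 - 1))
nu = 12 + 2 + 4 + 18 + 15
nu = 51

51


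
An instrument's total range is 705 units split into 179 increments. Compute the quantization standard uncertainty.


resolution = range / divisions
resolution = 705 / 179 = 3.9385475
u_res = resolution / (2*sqrt(3))
u_res = 3.9385475 / 3.4641016
u_res = 1.1370

1.1370


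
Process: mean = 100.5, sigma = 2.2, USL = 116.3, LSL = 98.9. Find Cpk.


Cpu = (USL - mean) / (3*sigma) = (116.3 - 100.5) / (3*2.2) = 2.3939
Cpl = (mean - LSL) / (3*sigma) = (100.5 - 98.9) / (3*2.2) = 0.2424
Cpk = min(Cpu, Cpl) = 0.2424

0.2424


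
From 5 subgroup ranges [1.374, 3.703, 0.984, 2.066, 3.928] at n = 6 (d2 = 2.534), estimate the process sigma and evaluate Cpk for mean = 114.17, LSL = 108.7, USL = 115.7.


R_bar = (1.374 + 3.703 + 0.984 + 2.066 + 3.928) / 5 = 2.411
sigma = R_bar / d2 = 2.411 / 2.534 = 0.95146014
Cp = (USL - LSL)/(6*sigma) = (115.7 - 108.7)/(6*0.95146014) = 1.2262
Cpu = (115.7 - 114.17)/(3*0.95146014) = 0.5360
Cpl = (114.17 - 108.7)/(3*0.95146014) = 1.9164
Cpk = min(Cpu, Cpl) = 0.5360

0.5360


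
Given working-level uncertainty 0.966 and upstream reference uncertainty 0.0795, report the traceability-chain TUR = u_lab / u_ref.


TUR = u_lab / u_ref
= 0.966 / 0.0795
= 12.1509

12.1509


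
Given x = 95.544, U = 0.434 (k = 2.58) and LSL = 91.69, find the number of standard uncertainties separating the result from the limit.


u = U / k = 0.434 / 2.58 = 0.16821705
margin = |LSL - x| = |91.69 - 95.544| = 3.854
z = margin / u = 3.854 / 0.16821705
z = 22.9109

22.9109


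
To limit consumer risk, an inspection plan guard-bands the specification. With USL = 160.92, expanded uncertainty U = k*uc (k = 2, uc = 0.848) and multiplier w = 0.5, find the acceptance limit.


U = k * uc = 2 * 0.848 = 1.696
guard band g = w * U = 0.5 * 1.696 = 0.848
AL = USL - g = 160.92 - 0.848
AL = 160.0720

160.0720


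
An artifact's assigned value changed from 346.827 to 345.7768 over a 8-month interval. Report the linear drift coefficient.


rate = (v2 - v1) / months
= (345.7768 - 346.827) / 8
= -1.0502 / 8
= -0.1313

-0.1313


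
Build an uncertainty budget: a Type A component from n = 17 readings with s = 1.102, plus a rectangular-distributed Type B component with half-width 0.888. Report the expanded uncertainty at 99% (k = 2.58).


u_A = s / sqrt(n) = 1.102 / sqrt(17) = 0.26727426
u_B = half_width / sqrt(3) = 0.888 / sqrt(3) = 0.51268704
uc = sqrt(u_A^2 + u_B^2) = sqrt(0.26727426^2 + 0.51268704^2) = 0.57817258
U = k * uc = 2.58 * 0.57817258
U = 1.4917

1.4917


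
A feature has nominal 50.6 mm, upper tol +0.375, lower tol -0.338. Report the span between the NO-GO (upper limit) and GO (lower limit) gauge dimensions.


GO = nominal - lower_tol (smallest hole = maximum material condition)
GO = 50.6 - 0.338 = 50.262
NO-GO = nominal + upper_tol (largest hole = least material condition)
NO-GO = 50.6 + 0.375 = 50.975
spread = NO-GO - GO = 50.975 - 50.262 = 0.7130

0.7130


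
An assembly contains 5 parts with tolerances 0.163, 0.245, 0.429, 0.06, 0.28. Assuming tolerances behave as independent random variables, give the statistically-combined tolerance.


RSS = sqrt(0.163^2 + 0.245^2 + 0.429^2 + 0.06^2 + 0.28^2)
= sqrt(0.352635)
= 0.5938

0.5938


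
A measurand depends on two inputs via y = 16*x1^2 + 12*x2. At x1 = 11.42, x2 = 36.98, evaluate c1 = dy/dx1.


y = 16*x1^2 + 12*x2
dy/dx1 = 2*16*x1
Evaluate at x1 = 11.42: c1 = 32 * 11.42
c1 = 365.4400

365.4400


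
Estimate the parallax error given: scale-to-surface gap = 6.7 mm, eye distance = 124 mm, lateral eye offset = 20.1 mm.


error = h * offset / d
= 6.7 * 20.1 / 124
= 1.0860

1.0860


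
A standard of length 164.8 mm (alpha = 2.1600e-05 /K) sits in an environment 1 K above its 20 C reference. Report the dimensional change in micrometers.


dL = L * alpha * dT
= 164.8 * 2.1600e-05 * 1
= 0.0035597 mm
dL_um = 0.0035597 * 1000 = 3.5597 um

3.5597


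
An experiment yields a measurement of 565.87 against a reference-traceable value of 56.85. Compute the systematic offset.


Systematic error = measured - true
= 565.87 - 56.85
= 509.0200

509.0200


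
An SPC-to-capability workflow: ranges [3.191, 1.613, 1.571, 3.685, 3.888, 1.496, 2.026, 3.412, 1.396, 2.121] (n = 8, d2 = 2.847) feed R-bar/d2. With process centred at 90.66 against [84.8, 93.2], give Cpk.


R_bar = (3.191 + 1.613 + 1.571 + 3.685 + 3.888 + 1.496 + 2.026 + 3.412 + 1.396 + 2.121) / 10 = 2.4399
sigma = R_bar / d2 = 2.4399 / 2.847 = 0.85700738
Cp = (USL - LSL)/(6*sigma) = (93.2 - 84.8)/(6*0.85700738) = 1.6336
Cpu = (93.2 - 90.66)/(3*0.85700738) = 0.9879
Cpl = (90.66 - 84.8)/(3*0.85700738) = 2.2792
Cpk = min(Cpu, Cpl) = 0.9879

0.9879


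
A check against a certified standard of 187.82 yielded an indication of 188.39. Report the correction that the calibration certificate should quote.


Correction = standard - reading
= 187.82 - 188.39
= -0.5700

-0.5700


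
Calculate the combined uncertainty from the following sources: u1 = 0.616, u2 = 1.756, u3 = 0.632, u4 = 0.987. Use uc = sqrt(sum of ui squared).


uc = sqrt(0.616^2 + 1.756^2 + 0.632^2 + 0.987^2)
uc = sqrt(4.836585)
uc = 2.1992

2.1992


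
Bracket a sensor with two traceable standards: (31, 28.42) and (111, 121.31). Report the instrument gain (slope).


slope = (y2 - y1) / (x2 - x1)
= (121.31 - 28.42) / (111 - 31)
= 92.8900 / 80
= 1.1611

1.1611


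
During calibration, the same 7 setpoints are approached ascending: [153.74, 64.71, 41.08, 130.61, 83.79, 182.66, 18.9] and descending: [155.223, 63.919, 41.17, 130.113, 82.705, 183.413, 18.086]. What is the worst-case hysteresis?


|153.74 - 155.223| = 1.4830
|64.71 - 63.919| = 0.7910
|41.08 - 41.17| = 0.0900
|130.61 - 130.113| = 0.4970
|83.79 - 82.705| = 1.0850
|182.66 - 183.413| = 0.7530
|18.9 - 18.086| = 0.8140
hysteresis = max(diffs) = 1.4830

1.4830


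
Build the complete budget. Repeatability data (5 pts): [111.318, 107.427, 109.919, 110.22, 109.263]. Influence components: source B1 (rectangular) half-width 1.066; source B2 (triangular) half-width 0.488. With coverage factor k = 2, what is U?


mean = (111.318 + 107.427 + 109.919 + 110.22 + 109.263) / 5 = 109.6294
s = sqrt(sum((x - mean)^2)/(n-1)) = 1.4377814
u_A = s / sqrt(n) = 1.4377814 / sqrt(5) = 0.64299539
u_B1 = 1.066 / sqrt(3) = 0.61545539
u_B2 = 0.488 / sqrt(6) = 0.19922517
uc = sqrt(0.64299539^2 + 0.61545539^2 + 0.19922517^2) = 0.91209598
U = k * uc = 2 * 0.91209598
U = 1.8242

1.8242


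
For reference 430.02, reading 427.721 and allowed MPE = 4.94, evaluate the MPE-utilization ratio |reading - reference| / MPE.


e = indication - reference = 427.721 - 430.02 = -2.2990
|e| = 2.2990
ratio = |e| / MPE = 2.2990 / 4.94
ratio = 0.4654

0.4654


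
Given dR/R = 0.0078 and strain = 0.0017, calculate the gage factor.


GF = (dR/R) / epsilon
= 0.0078 / 0.0017
= 4.5882

4.5882


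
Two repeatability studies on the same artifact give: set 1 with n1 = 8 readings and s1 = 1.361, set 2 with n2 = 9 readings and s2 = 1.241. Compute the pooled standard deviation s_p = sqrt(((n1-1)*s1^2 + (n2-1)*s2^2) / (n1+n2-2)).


s_p = sqrt(((n1-1)*s1^2 + (n2-1)*s2^2) / (n1+n2-2))
numerator = (8-1)*1.361^2 + (9-1)*1.241^2 = 12.966247 + 12.320648 = 25.286895
denominator = 8 + 9 - 2 = 15
s_p^2 = 25.286895 / 15 = 1.685793
s_p = sqrt(1.685793) = 1.2984

1.2984


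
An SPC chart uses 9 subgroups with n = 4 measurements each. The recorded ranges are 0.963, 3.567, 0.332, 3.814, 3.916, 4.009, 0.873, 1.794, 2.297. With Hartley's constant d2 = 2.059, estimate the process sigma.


R_bar = (0.963 + 3.567 + 0.332 + 3.814 + 3.916 + 4.009 + 0.873 + 1.794 + 2.297) / 9
R_bar = 21.565 / 9 = 2.3961111
sigma_hat = R_bar / d2 = 2.3961111 / 2.059 = 1.1637

1.1637


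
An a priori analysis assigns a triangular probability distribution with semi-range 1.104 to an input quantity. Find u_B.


u_B = half_width / sqrt(6)
u_B = 1.104 / 2.4494897
u_B = 0.4507

0.4507


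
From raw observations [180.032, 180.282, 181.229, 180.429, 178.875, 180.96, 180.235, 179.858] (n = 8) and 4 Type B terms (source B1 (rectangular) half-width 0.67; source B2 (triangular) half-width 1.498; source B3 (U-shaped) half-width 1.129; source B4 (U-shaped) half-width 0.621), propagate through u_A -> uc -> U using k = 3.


mean = (180.032 + 180.282 + 181.229 + 180.429 + 178.875 + 180.96 + 180.235 + 179.858) / 8 = 180.2375
s = sqrt(sum((x - mean)^2)/(n-1)) = 0.71578069
u_A = s / sqrt(n) = 0.71578069 / sqrt(8) = 0.25306669
u_B1 = 0.67 / sqrt(3) = 0.38682468
u_B2 = 1.498 / sqrt(6) = 0.61155594
u_B3 = 1.129 / sqrt(2) = 0.79832356
u_B4 = 0.621 / sqrt(2) = 0.43911331
uc = sqrt(0.25306669^2 + 0.38682468^2 + 0.61155594^2 + 0.79832356^2 + 0.43911331^2) = 1.1907215
U = k * uc = 3 * 1.1907215
U = 3.5722

3.5722


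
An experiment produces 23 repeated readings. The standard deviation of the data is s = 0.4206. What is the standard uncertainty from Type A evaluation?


u_A = s / sqrt(n)
u_A = 0.4206 / sqrt(23)
u_A = 0.4206 / 4.7958315
u_A = 0.0877

0.0877


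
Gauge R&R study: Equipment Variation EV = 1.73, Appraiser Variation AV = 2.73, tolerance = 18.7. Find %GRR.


GRR = sqrt(EV^2 + AV^2) = sqrt(1.73^2 + 2.73^2) = 3.2319963
%GRR = GRR / tol * 100 = 3.2319963 / 18.7 * 100
%GRR = 17.2834

17.2834


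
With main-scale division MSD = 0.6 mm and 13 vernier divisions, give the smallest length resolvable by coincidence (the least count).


LC = MSD / n_div
= 0.6 / 13
= 0.0462

0.0462


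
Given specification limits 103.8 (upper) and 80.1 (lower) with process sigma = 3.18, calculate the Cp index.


Cp = (USL - LSL) / (6 * sigma)
= (103.8 - 80.1) / (6 * 3.18)
= 23.7000 / 19.0800
= 1.2421

1.2421


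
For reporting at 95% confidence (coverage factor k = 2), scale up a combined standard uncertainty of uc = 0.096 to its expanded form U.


U = k * uc
U = 2 * 0.096
U = 0.1920

0.1920


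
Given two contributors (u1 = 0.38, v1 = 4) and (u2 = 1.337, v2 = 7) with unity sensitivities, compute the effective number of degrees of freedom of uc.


uc = sqrt(u1^2 + u2^2) = sqrt(0.38^2 + 1.337^2) = 1.3899529
v_eff = uc^4 / (u1^4/v1 + u2^4/v2)
= 1.3899529^4 / (0.38^4/4 + 1.337^4/7)
= 3.7325045 / 0.46169897
v_eff = 8.0843

8.0843


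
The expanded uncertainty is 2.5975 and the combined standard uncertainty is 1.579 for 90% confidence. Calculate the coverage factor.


k = U / uc
k = 2.5975 / 1.579
k = 1.645

1.645


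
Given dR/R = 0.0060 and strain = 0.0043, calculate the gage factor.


GF = (dR/R) / epsilon
= 0.0060 / 0.0043
= 1.3953

1.3953


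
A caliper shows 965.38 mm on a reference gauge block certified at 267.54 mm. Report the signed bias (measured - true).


Systematic error = measured - true
= 965.38 - 267.54
= 697.8400

697.8400


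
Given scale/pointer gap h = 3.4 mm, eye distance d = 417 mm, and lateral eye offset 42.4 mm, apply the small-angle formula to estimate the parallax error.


error = h * offset / d
= 3.4 * 42.4 / 417
= 0.3457

0.3457


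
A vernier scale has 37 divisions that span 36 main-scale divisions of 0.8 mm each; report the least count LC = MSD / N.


LC = MSD / n_div
= 0.8 / 37
= 0.0216

0.0216


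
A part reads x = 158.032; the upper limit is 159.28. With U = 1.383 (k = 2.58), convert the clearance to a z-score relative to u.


u = U / k = 1.383 / 2.58 = 0.53604651
margin = |USL - x| = |159.28 - 158.032| = 1.248
z = margin / u = 1.248 / 0.53604651
z = 2.3282

2.3282


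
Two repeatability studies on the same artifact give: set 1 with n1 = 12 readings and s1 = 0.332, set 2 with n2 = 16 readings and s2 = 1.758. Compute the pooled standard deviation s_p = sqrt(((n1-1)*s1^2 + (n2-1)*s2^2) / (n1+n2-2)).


s_p = sqrt(((n1-1)*s1^2 + (n2-1)*s2^2) / (n1+n2-2))
numerator = (12-1)*0.332^2 + (16-1)*1.758^2 = 1.212464 + 46.35846 = 47.570924
denominator = 12 + 16 - 2 = 26
s_p^2 = 47.570924 / 26 = 1.8296509
s_p = sqrt(1.8296509) = 1.3526

1.3526


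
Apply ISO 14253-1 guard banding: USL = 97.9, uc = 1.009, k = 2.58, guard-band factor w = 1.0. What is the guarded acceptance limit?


U = k * uc = 2.58 * 1.009 = 2.60322
guard band g = w * U = 1.0 * 2.60322 = 2.60322
AL = USL - g = 97.9 - 2.60322
AL = 95.2968

95.2968


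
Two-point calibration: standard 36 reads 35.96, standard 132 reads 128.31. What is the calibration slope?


slope = (y2 - y1) / (x2 - x1)
= (128.31 - 35.96) / (132 - 36)
= 92.3500 / 96
= 0.9620

0.9620


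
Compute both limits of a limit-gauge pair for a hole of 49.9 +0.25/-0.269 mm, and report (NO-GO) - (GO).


GO = nominal - lower_tol (smallest hole = maximum material condition)
GO = 49.9 - 0.269 = 49.631
NO-GO = nominal + upper_tol (largest hole = least material condition)
NO-GO = 49.9 + 0.25 = 50.15
spread = NO-GO - GO = 50.15 - 49.631 = 0.5190

0.5190


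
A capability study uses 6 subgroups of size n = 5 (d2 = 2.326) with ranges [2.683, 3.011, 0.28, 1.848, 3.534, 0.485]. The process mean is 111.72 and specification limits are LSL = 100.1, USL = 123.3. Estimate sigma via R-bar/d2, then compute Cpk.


R_bar = (2.683 + 3.011 + 0.28 + 1.848 + 3.534 + 0.485) / 6 = 1.9735
sigma = R_bar / d2 = 1.9735 / 2.326 = 0.84845228
Cp = (USL - LSL)/(6*sigma) = (123.3 - 100.1)/(6*0.84845228) = 4.5573
Cpu = (123.3 - 111.72)/(3*0.84845228) = 4.5495
Cpl = (111.72 - 100.1)/(3*0.84845228) = 4.5652
Cpk = min(Cpu, Cpl) = 4.5495

4.5495


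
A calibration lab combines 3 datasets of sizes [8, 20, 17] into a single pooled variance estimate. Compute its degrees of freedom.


nu = sum_i (n_i - 1)
nu = ((8 - 1) + (20 - 1) + (17 - 1))
nu = 7 + 19 + 16
nu = 42

42


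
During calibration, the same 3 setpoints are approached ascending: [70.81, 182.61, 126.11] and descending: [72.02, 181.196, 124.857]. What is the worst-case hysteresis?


|70.81 - 72.02| = 1.2100
|182.61 - 181.196| = 1.4140
|126.11 - 124.857| = 1.2530
hysteresis = max(diffs) = 1.4140

1.4140


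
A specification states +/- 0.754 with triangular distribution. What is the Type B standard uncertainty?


u_B = half_width / sqrt(6)
u_B = 0.754 / 2.4494897
u_B = 0.3078

0.3078


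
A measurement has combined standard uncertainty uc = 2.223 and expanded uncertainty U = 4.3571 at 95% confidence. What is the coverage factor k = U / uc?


k = U / uc
k = 4.3571 / 2.223
k = 1.96

1.96


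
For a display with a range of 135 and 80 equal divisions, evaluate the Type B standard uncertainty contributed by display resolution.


resolution = range / divisions
resolution = 135 / 80 = 1.6875
u_res = resolution / (2*sqrt(3))
u_res = 1.6875 / 3.4641016
u_res = 0.4871

0.4871


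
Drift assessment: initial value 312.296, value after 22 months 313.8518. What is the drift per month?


rate = (v2 - v1) / months
= (313.8518 - 312.296) / 22
= 1.5558 / 22
= 0.0707

0.0707


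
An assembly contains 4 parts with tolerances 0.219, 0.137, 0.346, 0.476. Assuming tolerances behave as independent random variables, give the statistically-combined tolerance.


RSS = sqrt(0.219^2 + 0.137^2 + 0.346^2 + 0.476^2)
= sqrt(0.413022)
= 0.6427

0.6427


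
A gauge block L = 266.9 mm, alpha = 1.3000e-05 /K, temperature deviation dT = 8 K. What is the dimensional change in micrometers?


dL = L * alpha * dT
= 266.9 * 1.3000e-05 * 8
= 0.0277576 mm
dL_um = 0.0277576 * 1000 = 27.7576 um

27.7576


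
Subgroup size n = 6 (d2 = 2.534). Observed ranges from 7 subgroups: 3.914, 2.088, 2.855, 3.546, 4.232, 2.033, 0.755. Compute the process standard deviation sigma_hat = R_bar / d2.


R_bar = (3.914 + 2.088 + 2.855 + 3.546 + 4.232 + 2.033 + 0.755) / 7
R_bar = 19.423 / 7 = 2.7747143
sigma_hat = R_bar / d2 = 2.7747143 / 2.534 = 1.0950

1.0950


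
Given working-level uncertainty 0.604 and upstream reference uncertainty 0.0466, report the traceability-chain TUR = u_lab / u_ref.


TUR = u_lab / u_ref
= 0.604 / 0.0466
= 12.9614

12.9614


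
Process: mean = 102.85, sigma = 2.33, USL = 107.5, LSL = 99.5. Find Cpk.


Cpu = (USL - mean) / (3*sigma) = (107.5 - 102.85) / (3*2.33) = 0.6652
Cpl = (mean - LSL) / (3*sigma) = (102.85 - 99.5) / (3*2.33) = 0.4793
Cpk = min(Cpu, Cpl) = 0.4793

0.4793


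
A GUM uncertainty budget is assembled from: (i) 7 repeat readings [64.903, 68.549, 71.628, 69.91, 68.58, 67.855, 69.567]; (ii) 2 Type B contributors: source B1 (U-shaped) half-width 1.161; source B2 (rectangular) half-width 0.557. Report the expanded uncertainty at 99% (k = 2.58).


mean = (64.903 + 68.549 + 71.628 + 69.91 + 68.58 + 67.855 + 69.567) / 7 = 68.71314286
s = sqrt(sum((x - mean)^2)/(n-1)) = 2.0799118
u_A = s / sqrt(n) = 2.0799118 / sqrt(7) = 0.78613277
u_B1 = 1.161 / sqrt(2) = 0.82095097
u_B2 = 0.557 / sqrt(3) = 0.3215841
uc = sqrt(0.78613277^2 + 0.82095097^2 + 0.3215841^2) = 1.1812627
U = k * uc = 2.58 * 1.1812627
U = 3.0477

3.0477
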